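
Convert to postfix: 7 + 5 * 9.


* has higher precedence, evaluate 5*9 first
Postfix: 7 5 9 * +


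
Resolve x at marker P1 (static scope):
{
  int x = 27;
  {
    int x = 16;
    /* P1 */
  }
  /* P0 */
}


x declared in the same block as P1
x = 16


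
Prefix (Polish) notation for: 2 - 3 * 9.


'*' binds tighter: tree is (- 2 (* 3 9))
Prefix: - 2 * 3 9


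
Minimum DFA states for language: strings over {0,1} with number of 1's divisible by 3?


Track (count of 1) mod 3: states 0..2, accept at 0
Minimal DFA: 3 states


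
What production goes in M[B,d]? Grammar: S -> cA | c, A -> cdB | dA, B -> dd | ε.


For [B, d]: 'd' ∈ FIRST(dd)
Entry: B -> dd


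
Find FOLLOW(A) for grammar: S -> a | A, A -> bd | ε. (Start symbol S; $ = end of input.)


$ ∈ FOLLOW(S). For each A -> αBβ: add FIRST(β)\{ε} to FOLLOW(B); if β nullable, add FOLLOW(A).
FOLLOW(A) = {$}


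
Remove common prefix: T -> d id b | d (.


Common prefix: 'd'
Factored: T -> d T', T' -> id b | (


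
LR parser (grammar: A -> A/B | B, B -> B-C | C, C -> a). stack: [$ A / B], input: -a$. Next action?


'-' can extend B; shift to build B -> B-C
Action: shift


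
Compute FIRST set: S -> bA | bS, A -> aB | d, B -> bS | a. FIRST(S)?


Per alternative of S: FIRST(bA) = {b}; FIRST(bS) = {b}
FIRST(S) = {b}


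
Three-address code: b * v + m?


Break into single-operator statements:
t1 = b * v
t2 = t1 + m


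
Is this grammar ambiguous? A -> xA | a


right-linear, alternatives start with distinct terminals 'x' vs 'a': unique leftmost derivation
Unambiguous


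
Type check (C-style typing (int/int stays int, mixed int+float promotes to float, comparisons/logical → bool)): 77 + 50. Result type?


Operand types: int + int
Rule: mixed int/float promotes to float; int/int stays int
Result type: int


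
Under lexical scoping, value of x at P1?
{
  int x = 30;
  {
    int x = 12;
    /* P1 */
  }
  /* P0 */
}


x declared in the same block as P1
x = 12


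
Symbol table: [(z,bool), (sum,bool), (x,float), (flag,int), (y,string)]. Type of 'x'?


Lookup 'x' → type float


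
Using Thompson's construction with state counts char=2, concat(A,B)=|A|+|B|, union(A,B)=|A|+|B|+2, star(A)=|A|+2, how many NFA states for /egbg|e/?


Syntax tree has 5 char leaf(s), 1 union(s), 0 star(s)
chars contribute 5×2 = 10; each union adds +2; each star adds +2
Total: 10 + 2 + 0 = 12 states


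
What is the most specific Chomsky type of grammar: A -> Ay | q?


Left-linear: every RHS is a terminal or one nonterminal followed by a terminal
Classification: Type 3 (Regular)


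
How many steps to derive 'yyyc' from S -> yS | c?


Derivation: S => yS => yyS => yyyS => yyyc
Steps: 4


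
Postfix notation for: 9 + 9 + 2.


Left to right (same or higher precedence on left)
Postfix: 9 9 + 2 +


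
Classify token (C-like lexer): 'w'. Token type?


Pattern: letter/underscore followed by alphanumerics, not a keyword
Type: IDENTIFIER


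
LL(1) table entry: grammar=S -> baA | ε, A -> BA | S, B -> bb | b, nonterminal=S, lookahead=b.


For [S, b]: 'b' ∈ FIRST(baA)
Entry: S -> baA


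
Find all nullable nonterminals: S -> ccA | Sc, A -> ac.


A nonterminal is nullable iff some alternative derives ε (directly, or every symbol in it is nullable)
Nullable: {}


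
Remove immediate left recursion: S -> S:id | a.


Left-recursive alternatives: S:id; non-recursive: a
Introduce S': S -> aS', S' -> :idS' | ε


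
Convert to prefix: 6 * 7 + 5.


left-to-right (same/higher precedence on left): tree is (+ (* 6 7) 5)
Prefix: + * 6 7 5


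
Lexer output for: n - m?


Scan left to right, longest-match per lexeme
Tokens: ID(n), OP(-), ID(m)


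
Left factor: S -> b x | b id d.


Common prefix: 'b'
Factored: S -> b S', S' -> x | id d


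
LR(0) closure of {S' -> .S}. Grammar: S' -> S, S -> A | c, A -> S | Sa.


Start: S' -> .S
For each item with dot before a nonterminal B, add B -> .γ for every B-production
Closure: [S' -> .S, S -> .A, S -> .c, A -> .S, A -> .Sa]


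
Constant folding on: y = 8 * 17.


8 * 17 = 136 at compile time
Optimized: y = 136


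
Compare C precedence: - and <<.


'-' is additive (level 9); '<<' is shift (level 8)
Higher level binds tighter
'-' has higher precedence than '<<'


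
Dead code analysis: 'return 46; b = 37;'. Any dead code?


statement follows a return and is unreachable
Dead: 'b = 37'


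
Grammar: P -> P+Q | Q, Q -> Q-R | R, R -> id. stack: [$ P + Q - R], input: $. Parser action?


handle 'Q-R' on top
Action: reduce (Q -> Q-R)


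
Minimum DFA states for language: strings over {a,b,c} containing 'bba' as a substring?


KMP-style automaton: 3 progress states + 1 absorbing accept = 4
Minimal DFA: 4 states


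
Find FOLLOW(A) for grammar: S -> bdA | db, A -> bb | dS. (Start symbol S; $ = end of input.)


$ ∈ FOLLOW(S). For each A -> αBβ: add FIRST(β)\{ε} to FOLLOW(B); if β nullable, add FOLLOW(A).
FOLLOW(A) = {$}


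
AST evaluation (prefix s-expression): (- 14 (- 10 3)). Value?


Evaluate inner: (- 10 3) = 7
Evaluate root: (- 14 7) = 7
Result: 7


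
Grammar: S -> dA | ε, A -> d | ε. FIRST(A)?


Per alternative of A: FIRST(d) = {d}; FIRST(ε) = {ε}
FIRST(A) = {d, ε}


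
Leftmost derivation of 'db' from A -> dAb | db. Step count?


Derivation: A => db
Steps: 1


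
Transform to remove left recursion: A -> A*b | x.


Left-recursive alternatives: A*b; non-recursive: x
Introduce A': A -> xA', A' -> *bA' | ε


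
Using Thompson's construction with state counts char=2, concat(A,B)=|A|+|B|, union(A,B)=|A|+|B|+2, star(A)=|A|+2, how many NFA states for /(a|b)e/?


Syntax tree has 3 char leaf(s), 1 union(s), 0 star(s)
chars contribute 3×2 = 6; each union adds +2; each star adds +2
Total: 6 + 2 + 0 = 8 states


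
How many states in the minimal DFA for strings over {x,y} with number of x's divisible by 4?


Track (count of x) mod 4: states 0..3, accept at 0
Minimal DFA: 4 states


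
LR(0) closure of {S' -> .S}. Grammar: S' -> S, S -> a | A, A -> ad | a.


Start: S' -> .S
For each item with dot before a nonterminal B, add B -> .γ for every B-production
Closure: [S' -> .S, S -> .a, S -> .A, A -> .ad, A -> .a]


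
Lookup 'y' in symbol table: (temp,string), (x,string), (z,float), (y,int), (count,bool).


Lookup 'y' → type int


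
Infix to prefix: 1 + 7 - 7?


left-to-right (same/higher precedence on left): tree is (- (+ 1 7) 7)
Prefix: - + 1 7 7


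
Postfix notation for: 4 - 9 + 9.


Left to right (same or higher precedence on left)
Postfix: 4 9 - 9 +


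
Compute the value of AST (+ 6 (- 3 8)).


Evaluate inner: (- 3 8) = -5
Evaluate root: (+ 6 -5) = 1
Result: 1


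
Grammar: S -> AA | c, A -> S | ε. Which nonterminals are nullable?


A nonterminal is nullable iff some alternative derives ε (directly, or every symbol in it is nullable)
Nullable: {A, S}


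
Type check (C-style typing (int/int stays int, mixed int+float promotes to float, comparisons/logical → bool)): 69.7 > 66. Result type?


Operand types: float > int
Rule: comparison yields bool
Result type: bool


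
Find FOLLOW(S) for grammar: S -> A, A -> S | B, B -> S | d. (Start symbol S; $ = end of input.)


$ ∈ FOLLOW(S). For each A -> αBβ: add FIRST(β)\{ε} to FOLLOW(B); if β nullable, add FOLLOW(A).
FOLLOW(S) = {$}


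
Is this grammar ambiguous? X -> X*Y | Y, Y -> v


precedence layered via separate nonterminal Y: deterministic
Unambiguous


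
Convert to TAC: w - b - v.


Break into single-operator statements:
t1 = w - b
t2 = t1 - v


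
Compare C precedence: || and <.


'<' is relational (level 7); '||' is logical OR (level 1)
Higher level binds tighter
'<' has higher precedence than '||'


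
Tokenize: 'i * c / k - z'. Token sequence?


Scan left to right, longest-match per lexeme
Tokens: ID(i), OP(*), ID(c), OP(/), ID(k), OP(-), ID(z)


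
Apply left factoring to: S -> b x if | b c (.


Common prefix: 'b'
Factored: S -> b S', S' -> x if | c (


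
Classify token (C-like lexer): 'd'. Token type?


Pattern: letter/underscore followed by alphanumerics, not a keyword
Type: IDENTIFIER


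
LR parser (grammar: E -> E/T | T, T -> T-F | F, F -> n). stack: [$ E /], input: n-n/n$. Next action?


no handle ('E/' is not any RHS); shift 'n'
Action: shift


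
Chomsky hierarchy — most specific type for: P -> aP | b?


Right-linear: every RHS is a terminal or a terminal followed by one nonterminal
Classification: Type 3 (Regular)


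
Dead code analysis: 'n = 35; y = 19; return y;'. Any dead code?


n is assigned but never read
Dead: 'n = 35'


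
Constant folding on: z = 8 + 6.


8 + 6 = 14 at compile time
Optimized: z = 14


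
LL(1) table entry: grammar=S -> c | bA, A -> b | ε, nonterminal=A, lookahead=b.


For [A, b]: 'b' ∈ FIRST(b)
Entry: A -> b


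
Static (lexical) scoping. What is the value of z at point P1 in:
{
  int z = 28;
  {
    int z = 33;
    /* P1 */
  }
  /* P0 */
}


z declared in the same block as P1
z = 33


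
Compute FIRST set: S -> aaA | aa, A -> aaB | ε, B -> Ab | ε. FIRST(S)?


Per alternative of S: FIRST(aaA) = {a}; FIRST(aa) = {a}
FIRST(S) = {a}


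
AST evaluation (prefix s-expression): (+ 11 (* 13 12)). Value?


Evaluate inner: (* 13 12) = 156
Evaluate root: (+ 11 156) = 167
Result: 167


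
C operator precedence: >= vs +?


'+' is additive (level 9); '>=' is relational (level 7)
Higher level binds tighter
'+' has higher precedence than '>='


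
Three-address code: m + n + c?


Break into single-operator statements:
t1 = m + n
t2 = t1 + c


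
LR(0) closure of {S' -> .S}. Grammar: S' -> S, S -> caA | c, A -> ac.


Start: S' -> .S
For each item with dot before a nonterminal B, add B -> .γ for every B-production
Closure: [S' -> .S, S -> .caA, S -> .c]


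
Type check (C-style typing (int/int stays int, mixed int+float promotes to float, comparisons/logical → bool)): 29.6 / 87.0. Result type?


Operand types: float / float
Rule: mixed int/float promotes to float; int/int stays int
Result type: float


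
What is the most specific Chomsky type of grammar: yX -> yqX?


LHS has context (more than one symbol) and |LHS| ≤ |RHS|
Classification: Type 1 (Context-Sensitive)


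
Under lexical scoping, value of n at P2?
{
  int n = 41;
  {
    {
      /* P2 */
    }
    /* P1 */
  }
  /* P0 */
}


P2's block does not declare n; resolves to the enclosing declaration at depth 0
n = 41


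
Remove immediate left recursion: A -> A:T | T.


Left-recursive alternatives: A:T; non-recursive: T
Introduce A': A -> TA', A' -> :TA' | ε


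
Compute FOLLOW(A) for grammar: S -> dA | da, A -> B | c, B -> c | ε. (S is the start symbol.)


$ ∈ FOLLOW(S). For each A -> αBβ: add FIRST(β)\{ε} to FOLLOW(B); if β nullable, add FOLLOW(A).
FOLLOW(A) = {$}


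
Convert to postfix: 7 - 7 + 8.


Left to right (same or higher precedence on left)
Postfix: 7 7 - 8 +


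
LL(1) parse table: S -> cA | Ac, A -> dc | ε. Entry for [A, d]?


For [A, d]: 'd' ∈ FIRST(dc)
Entry: A -> dc


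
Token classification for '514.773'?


Pattern: digits with a decimal point
Type: FLOAT_LITERAL


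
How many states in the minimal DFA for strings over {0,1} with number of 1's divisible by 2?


Track (count of 1) mod 2: states 0..1, accept at 0
Minimal DFA: 2 states


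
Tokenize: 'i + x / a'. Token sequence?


Scan left to right, longest-match per lexeme
Tokens: ID(i), OP(+), ID(x), OP(/), ID(a)


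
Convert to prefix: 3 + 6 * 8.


'*' binds tighter: tree is (+ 3 (* 6 8))
Prefix: + 3 * 6 8


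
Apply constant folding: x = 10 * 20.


10 * 20 = 200 at compile time
Optimized: x = 200


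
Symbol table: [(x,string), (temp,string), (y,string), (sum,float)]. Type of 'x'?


Lookup 'x' → type string


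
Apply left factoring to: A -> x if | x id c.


Common prefix: 'x'
Factored: A -> x A', A' -> if | id c


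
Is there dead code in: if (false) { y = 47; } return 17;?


condition is constant false, so the whole block is unreachable
Dead: 'if (false) { y = 47; }'


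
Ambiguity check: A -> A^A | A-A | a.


'a^a-a' has two parse trees (no precedence encoded between ^ and -)
Ambiguous


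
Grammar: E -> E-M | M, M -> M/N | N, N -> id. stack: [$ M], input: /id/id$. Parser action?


shift '/' to continue M -> M/N
Action: shift


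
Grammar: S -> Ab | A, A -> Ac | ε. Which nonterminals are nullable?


A nonterminal is nullable iff some alternative derives ε (directly, or every symbol in it is nullable)
Nullable: {A, S}


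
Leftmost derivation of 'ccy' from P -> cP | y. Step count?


Derivation: P => cP => ccP => ccy
Steps: 3


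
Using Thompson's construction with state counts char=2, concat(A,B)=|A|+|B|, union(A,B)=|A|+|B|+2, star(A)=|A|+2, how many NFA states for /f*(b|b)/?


Syntax tree has 3 char leaf(s), 1 union(s), 1 star(s)
chars contribute 3×2 = 6; each union adds +2; each star adds +2
Total: 6 + 2 + 2 = 10 states


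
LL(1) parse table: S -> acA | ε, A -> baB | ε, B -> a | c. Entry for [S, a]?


For [S, a]: 'a' ∈ FIRST(acA)
Entry: S -> acA


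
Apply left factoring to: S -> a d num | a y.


Common prefix: 'a'
Factored: S -> a S', S' -> d num | y


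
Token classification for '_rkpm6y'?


Pattern: letter/underscore followed by alphanumerics, not a keyword
Type: IDENTIFIER


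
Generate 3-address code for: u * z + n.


Break into single-operator statements:
t1 = u * z
t2 = t1 + n


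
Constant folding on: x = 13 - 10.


13 - 10 = 3 at compile time
Optimized: x = 3


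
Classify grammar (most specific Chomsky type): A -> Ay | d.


Left-linear: every RHS is a terminal or one nonterminal followed by a terminal
Classification: Type 3 (Regular)


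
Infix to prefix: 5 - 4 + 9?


left-to-right (same/higher precedence on left): tree is (+ (- 5 4) 9)
Prefix: + - 5 4 9


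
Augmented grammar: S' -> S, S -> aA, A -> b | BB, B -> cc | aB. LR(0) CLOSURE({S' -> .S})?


Start: S' -> .S
For each item with dot before a nonterminal B, add B -> .γ for every B-production
Closure: [S' -> .S, S -> .aA]


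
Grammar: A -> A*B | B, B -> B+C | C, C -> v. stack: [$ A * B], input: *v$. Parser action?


handle 'A*B' on top; lookahead ∈ FOLLOW(A) = {*, $}
Action: reduce (A -> A*B)


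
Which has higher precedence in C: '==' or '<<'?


'<<' is shift (level 8); '==' is equality (level 6)
Higher level binds tighter
'<<' has higher precedence than '=='


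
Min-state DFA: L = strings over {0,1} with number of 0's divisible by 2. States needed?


Track (count of 0) mod 2: states 0..1, accept at 0
Minimal DFA: 2 states


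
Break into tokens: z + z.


Scan left to right, longest-match per lexeme
Tokens: ID(z), OP(+), ID(z)


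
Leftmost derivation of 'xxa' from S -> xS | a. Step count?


Derivation: S => xS => xxS => xxa
Steps: 3


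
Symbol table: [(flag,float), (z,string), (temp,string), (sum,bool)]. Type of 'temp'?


Lookup 'temp' → type string


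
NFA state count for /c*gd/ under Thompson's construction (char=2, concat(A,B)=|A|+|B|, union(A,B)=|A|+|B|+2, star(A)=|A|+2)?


Syntax tree has 3 char leaf(s), 0 union(s), 1 star(s)
chars contribute 3×2 = 6; each union adds +2; each star adds +2
Total: 6 + 0 + 2 = 8 states


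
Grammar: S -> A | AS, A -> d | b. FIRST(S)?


Per alternative of S: FIRST(A) = {b, d}; FIRST(AS) = {b, d}
FIRST(S) = {b, d}


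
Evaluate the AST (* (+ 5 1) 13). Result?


Evaluate inner: (+ 5 1) = 6
Evaluate root: (* 6 13) = 78
Result: 78


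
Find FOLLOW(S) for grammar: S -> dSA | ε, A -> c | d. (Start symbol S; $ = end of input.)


$ ∈ FOLLOW(S). For each A -> αBβ: add FIRST(β)\{ε} to FOLLOW(B); if β nullable, add FOLLOW(A).
FOLLOW(S) = {$, c, d}


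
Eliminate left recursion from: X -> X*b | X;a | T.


Left-recursive alternatives: X*b, X;a; non-recursive: T
Introduce X': X -> TX', X' -> *bX' | ;aX' | ε


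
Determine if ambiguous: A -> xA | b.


right-linear, alternatives start with distinct terminals 'x' vs 'b': unique leftmost derivation
Unambiguous


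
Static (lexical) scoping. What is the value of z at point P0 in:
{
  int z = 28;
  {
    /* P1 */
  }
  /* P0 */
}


z declared in the same block as P0
z = 28


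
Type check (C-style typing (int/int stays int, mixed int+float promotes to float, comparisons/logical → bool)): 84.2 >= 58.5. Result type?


Operand types: float >= float
Rule: comparison yields bool
Result type: bool


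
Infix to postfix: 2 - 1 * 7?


* has higher precedence, evaluate 1*7 first
Postfix: 2 1 7 * -


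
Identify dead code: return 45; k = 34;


statement follows a return and is unreachable
Dead: 'k = 34'


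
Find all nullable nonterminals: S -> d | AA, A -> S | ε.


A nonterminal is nullable iff some alternative derives ε (directly, or every symbol in it is nullable)
Nullable: {A, S}


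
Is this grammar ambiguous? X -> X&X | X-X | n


'n&n-n' has two parse trees (no precedence encoded between & and -)
Ambiguous


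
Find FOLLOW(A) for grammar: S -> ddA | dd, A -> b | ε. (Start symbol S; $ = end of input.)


$ ∈ FOLLOW(S). For each A -> αBβ: add FIRST(β)\{ε} to FOLLOW(B); if β nullable, add FOLLOW(A).
FOLLOW(A) = {$}


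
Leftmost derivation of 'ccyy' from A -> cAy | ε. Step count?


Derivation: A => cAy => ccAyy => ccyy
Steps: 3


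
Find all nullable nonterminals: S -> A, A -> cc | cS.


A nonterminal is nullable iff some alternative derives ε (directly, or every symbol in it is nullable)
Nullable: {}


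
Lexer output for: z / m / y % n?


Scan left to right, longest-match per lexeme
Tokens: ID(z), OP(/), ID(m), OP(/), ID(y), OP(%), ID(n)


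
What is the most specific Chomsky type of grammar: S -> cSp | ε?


Single nonterminal LHS, but c^n p^n is not regular
Classification: Type 2 (Context-Free)


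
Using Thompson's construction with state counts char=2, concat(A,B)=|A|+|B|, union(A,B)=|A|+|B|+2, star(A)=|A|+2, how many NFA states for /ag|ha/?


Syntax tree has 4 char leaf(s), 1 union(s), 0 star(s)
chars contribute 4×2 = 8; each union adds +2; each star adds +2
Total: 8 + 2 + 0 = 10 states


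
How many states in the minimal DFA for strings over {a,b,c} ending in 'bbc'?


Track the longest suffix of input matching a prefix of 'bbc': 4 classes (prefixes of length 0..3)
Minimal DFA: 4 states


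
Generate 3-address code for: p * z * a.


Break into single-operator statements:
t1 = p * z
t2 = t1 * a


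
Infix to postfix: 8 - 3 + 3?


Left to right (same or higher precedence on left)
Postfix: 8 3 - 3 +


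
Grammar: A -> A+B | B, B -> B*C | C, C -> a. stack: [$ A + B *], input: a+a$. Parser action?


no handle; shift 'a'
Action: shift


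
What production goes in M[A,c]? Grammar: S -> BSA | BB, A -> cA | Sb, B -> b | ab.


For [A, c]: 'c' ∈ FIRST(cA)
Entry: A -> cA


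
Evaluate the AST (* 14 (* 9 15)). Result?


Evaluate inner: (* 9 15) = 135
Evaluate root: (* 14 135) = 1890
Result: 1890


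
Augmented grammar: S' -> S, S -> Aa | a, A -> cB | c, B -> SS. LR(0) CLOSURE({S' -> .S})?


Start: S' -> .S
For each item with dot before a nonterminal B, add B -> .γ for every B-production
Closure: [S' -> .S, S -> .Aa, S -> .a, A -> .cB, A -> .c]


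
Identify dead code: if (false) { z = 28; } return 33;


condition is constant false, so the whole block is unreachable
Dead: 'if (false) { z = 28; }'


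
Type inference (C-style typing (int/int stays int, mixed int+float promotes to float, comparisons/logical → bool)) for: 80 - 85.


Operand types: int - int
Rule: mixed int/float promotes to float; int/int stays int
Result type: int


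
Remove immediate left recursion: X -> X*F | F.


Left-recursive alternatives: X*F; non-recursive: F
Introduce X': X -> FX', X' -> *FX' | ε


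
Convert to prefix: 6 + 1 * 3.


'*' binds tighter: tree is (+ 6 (* 1 3))
Prefix: + 6 * 1 3


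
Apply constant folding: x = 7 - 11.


7 - 11 = -4 at compile time
Optimized: x = -4


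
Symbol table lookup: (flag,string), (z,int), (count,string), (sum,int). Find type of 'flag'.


Lookup 'flag' → type string


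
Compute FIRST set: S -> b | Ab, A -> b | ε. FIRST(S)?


Per alternative of S: FIRST(b) = {b}; FIRST(Ab) = {b}
FIRST(S) = {b}


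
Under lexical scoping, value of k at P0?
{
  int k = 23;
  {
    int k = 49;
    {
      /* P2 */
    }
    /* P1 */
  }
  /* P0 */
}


k declared in the same block as P0
k = 23


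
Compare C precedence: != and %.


'%' is multiplicative (level 10); '!=' is equality (level 6)
Higher level binds tighter
'%' has higher precedence than '!='


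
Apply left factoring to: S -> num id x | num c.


Common prefix: 'num'
Factored: S -> num S', S' -> id x | c


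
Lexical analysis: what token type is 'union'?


Pattern: reserved word
Type: KEYWORD


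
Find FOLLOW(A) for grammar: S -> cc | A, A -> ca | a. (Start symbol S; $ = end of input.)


$ ∈ FOLLOW(S). For each A -> αBβ: add FIRST(β)\{ε} to FOLLOW(B); if β nullable, add FOLLOW(A).
FOLLOW(A) = {$}


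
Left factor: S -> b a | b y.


Common prefix: 'b'
Factored: S -> b S', S' -> a | y


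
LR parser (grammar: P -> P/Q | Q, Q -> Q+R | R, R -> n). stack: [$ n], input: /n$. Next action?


'n' on top is the handle for R -> n
Action: reduce (R -> n)


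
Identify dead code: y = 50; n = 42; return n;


y is assigned but never read
Dead: 'y = 50'


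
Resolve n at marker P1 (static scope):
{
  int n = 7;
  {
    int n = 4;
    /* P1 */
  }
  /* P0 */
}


n declared in the same block as P1
n = 4


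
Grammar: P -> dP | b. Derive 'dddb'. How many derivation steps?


Derivation: P => dP => ddP => dddP => dddb
Steps: 4


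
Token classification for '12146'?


Pattern: digits only
Type: INTEGER_LITERAL


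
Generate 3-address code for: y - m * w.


Break into single-operator statements:
t1 = m * w
t2 = y - t1


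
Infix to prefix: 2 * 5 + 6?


left-to-right (same/higher precedence on left): tree is (+ (* 2 5) 6)
Prefix: + * 2 5 6


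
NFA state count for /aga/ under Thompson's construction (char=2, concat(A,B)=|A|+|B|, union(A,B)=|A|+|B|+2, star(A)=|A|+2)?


Syntax tree has 3 char leaf(s), 0 union(s), 0 star(s)
chars contribute 3×2 = 6; each union adds +2; each star adds +2
Total: 6 + 0 + 0 = 6 states


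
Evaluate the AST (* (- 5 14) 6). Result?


Evaluate inner: (- 5 14) = -9
Evaluate root: (* -9 6) = -54
Result: -54


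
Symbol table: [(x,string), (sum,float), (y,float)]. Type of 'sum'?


Lookup 'sum' → type float


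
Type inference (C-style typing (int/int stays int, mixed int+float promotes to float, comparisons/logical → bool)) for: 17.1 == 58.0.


Operand types: float == float
Rule: comparison yields bool
Result type: bool


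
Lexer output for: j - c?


Scan left to right, longest-match per lexeme
Tokens: ID(j), OP(-), ID(c)


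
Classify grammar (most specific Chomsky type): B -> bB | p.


Right-linear: every RHS is a terminal or a terminal followed by one nonterminal
Classification: Type 3 (Regular)


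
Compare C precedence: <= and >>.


'>>' is shift (level 8); '<=' is relational (level 7)
Higher level binds tighter
'>>' has higher precedence than '<='


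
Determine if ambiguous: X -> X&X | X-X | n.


'n&n-n' has two parse trees (no precedence encoded between & and -)
Ambiguous


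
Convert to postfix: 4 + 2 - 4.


Left to right (same or higher precedence on left)
Postfix: 4 2 + 4 -


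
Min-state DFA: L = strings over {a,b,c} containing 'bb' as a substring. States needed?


KMP-style automaton: 2 progress states + 1 absorbing accept = 3
Minimal DFA: 3 states


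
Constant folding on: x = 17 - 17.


17 - 17 = 0 at compile time
Optimized: x = 0


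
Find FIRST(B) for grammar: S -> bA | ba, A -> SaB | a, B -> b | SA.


Per alternative of B: FIRST(b) = {b}; FIRST(SA) = {b}
FIRST(B) = {b}


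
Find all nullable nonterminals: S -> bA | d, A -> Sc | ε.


A nonterminal is nullable iff some alternative derives ε (directly, or every symbol in it is nullable)
Nullable: {A}


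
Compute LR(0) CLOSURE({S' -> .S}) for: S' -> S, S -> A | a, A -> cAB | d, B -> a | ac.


Start: S' -> .S
For each item with dot before a nonterminal B, add B -> .γ for every B-production
Closure: [S' -> .S, S -> .A, S -> .a, A -> .cAB, A -> .d]


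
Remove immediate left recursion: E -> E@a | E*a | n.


Left-recursive alternatives: E@a, E*a; non-recursive: n
Introduce E': E -> nE', E' -> @aE' | *aE' | ε


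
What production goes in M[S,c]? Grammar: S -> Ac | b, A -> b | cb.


For [S, c]: 'c' ∈ FIRST(Ac)
Entry: S -> Ac


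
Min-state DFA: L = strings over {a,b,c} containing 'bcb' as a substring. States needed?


KMP-style automaton: 3 progress states + 1 absorbing accept = 4
Minimal DFA: 4 states


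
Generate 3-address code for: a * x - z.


Break into single-operator statements:
t1 = a * x
t2 = t1 - z


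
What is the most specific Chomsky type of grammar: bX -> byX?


LHS has context (more than one symbol) and |LHS| ≤ |RHS|
Classification: Type 1 (Context-Sensitive)


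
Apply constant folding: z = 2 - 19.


2 - 19 = -17 at compile time
Optimized: z = -17


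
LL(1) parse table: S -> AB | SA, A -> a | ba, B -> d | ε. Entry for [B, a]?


For [B, a]: ε is nullable and 'a' ∈ FOLLOW(B)
Entry: B -> ε


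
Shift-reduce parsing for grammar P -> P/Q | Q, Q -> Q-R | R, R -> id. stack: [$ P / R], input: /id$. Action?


'R' (not preceded by Q-) is the handle for Q -> R
Action: reduce (Q -> R)


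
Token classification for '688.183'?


Pattern: digits with a decimal point
Type: FLOAT_LITERAL


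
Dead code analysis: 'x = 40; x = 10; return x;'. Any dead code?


first assignment to x is overwritten before any read
Dead: 'x = 40'


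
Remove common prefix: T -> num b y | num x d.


Common prefix: 'num'
Factored: T -> num T', T' -> b y | x d


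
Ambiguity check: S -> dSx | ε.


balanced d^n…x^n: each string has a unique parse
Unambiguous


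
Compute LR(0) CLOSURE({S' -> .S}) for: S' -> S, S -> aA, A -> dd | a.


Start: S' -> .S
For each item with dot before a nonterminal B, add B -> .γ for every B-production
Closure: [S' -> .S, S -> .aA]


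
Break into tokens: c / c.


Scan left to right, longest-match per lexeme
Tokens: ID(c), OP(/), ID(c)


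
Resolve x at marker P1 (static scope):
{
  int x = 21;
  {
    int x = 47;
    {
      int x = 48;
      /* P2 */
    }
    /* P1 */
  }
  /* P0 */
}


x declared in the same block as P1
x = 47


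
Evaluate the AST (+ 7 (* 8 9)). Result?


Evaluate inner: (* 8 9) = 72
Evaluate root: (+ 7 72) = 79
Result: 79


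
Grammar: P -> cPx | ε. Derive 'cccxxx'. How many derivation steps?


Derivation: P => cPx => ccPxx => cccPxxx => cccxxx
Steps: 4


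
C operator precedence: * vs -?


'*' is multiplicative (level 10); '-' is additive (level 9)
Higher level binds tighter
'*' has higher precedence than '-'


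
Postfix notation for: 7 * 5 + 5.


Left to right (same or higher precedence on left)
Postfix: 7 5 * 5 +


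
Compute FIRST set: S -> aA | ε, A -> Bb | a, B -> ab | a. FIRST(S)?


Per alternative of S: FIRST(aA) = {a}; FIRST(ε) = {ε}
FIRST(S) = {a, ε}


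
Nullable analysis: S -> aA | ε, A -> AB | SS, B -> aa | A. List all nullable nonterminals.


A nonterminal is nullable iff some alternative derives ε (directly, or every symbol in it is nullable)
Nullable: {A, B, S}


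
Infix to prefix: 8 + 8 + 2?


left-to-right (same/higher precedence on left): tree is (+ (+ 8 8) 2)
Prefix: + + 8 8 2


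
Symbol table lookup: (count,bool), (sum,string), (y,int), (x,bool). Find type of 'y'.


Lookup 'y' → type int


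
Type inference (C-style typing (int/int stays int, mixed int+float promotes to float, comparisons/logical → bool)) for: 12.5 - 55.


Operand types: float - int
Rule: mixed int/float promotes to float; int/int stays int
Result type: float


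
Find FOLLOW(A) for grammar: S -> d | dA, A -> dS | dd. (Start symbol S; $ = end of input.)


$ ∈ FOLLOW(S). For each A -> αBβ: add FIRST(β)\{ε} to FOLLOW(B); if β nullable, add FOLLOW(A).
FOLLOW(A) = {$}


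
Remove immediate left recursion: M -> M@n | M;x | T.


Left-recursive alternatives: M@n, M;x; non-recursive: T
Introduce M': M -> TM', M' -> @nM' | ;xM' | ε


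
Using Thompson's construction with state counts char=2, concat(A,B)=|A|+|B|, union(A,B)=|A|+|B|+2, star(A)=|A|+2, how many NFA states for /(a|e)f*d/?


Syntax tree has 4 char leaf(s), 1 union(s), 1 star(s)
chars contribute 4×2 = 8; each union adds +2; each star adds +2
Total: 8 + 2 + 2 = 12 states


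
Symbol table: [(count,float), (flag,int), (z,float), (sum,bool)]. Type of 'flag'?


Lookup 'flag' → type int


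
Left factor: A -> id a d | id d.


Common prefix: 'id'
Factored: A -> id A', A' -> a d | d


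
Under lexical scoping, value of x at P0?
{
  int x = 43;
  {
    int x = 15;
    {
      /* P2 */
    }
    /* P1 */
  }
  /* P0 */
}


x declared in the same block as P0
x = 43


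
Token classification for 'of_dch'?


Pattern: letter/underscore followed by alphanumerics, not a keyword
Type: IDENTIFIER


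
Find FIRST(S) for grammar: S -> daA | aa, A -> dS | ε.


Per alternative of S: FIRST(daA) = {d}; FIRST(aa) = {a}
FIRST(S) = {a, d}


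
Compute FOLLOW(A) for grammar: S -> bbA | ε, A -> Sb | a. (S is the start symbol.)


$ ∈ FOLLOW(S). For each A -> αBβ: add FIRST(β)\{ε} to FOLLOW(B); if β nullable, add FOLLOW(A).
FOLLOW(A) = {$, b}


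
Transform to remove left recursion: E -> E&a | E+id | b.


Left-recursive alternatives: E&a, E+id; non-recursive: b
Introduce E': E -> bE', E' -> &aE' | +idE' | ε


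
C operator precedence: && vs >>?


'>>' is shift (level 8); '&&' is logical AND (level 2)
Higher level binds tighter
'>>' has higher precedence than '&&'


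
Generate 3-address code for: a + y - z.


Break into single-operator statements:
t1 = a + y
t2 = t1 - z


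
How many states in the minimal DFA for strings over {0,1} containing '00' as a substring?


KMP-style automaton: 2 progress states + 1 absorbing accept = 3
Minimal DFA: 3 states


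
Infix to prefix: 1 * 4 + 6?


left-to-right (same/higher precedence on left): tree is (+ (* 1 4) 6)
Prefix: + * 1 4 6


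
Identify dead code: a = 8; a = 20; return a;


first assignment to a is overwritten before any read
Dead: 'a = 8'


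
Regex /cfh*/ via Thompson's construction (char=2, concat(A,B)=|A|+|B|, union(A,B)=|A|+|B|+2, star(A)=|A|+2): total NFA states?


Syntax tree has 3 char leaf(s), 0 union(s), 1 star(s)
chars contribute 3×2 = 6; each union adds +2; each star adds +2
Total: 6 + 0 + 2 = 8 states


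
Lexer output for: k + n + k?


Scan left to right, longest-match per lexeme
Tokens: ID(k), OP(+), ID(n), OP(+), ID(k)


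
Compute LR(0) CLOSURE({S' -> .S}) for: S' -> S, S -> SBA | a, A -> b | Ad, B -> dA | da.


Start: S' -> .S
For each item with dot before a nonterminal B, add B -> .γ for every B-production
Closure: [S' -> .S, S -> .SBA, S -> .a]


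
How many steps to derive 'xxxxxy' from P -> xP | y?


Derivation: P => xP => xxP => xxxP => xxxxP => xxxxxP => xxxxxy
Steps: 6


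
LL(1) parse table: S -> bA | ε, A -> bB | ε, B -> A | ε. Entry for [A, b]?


For [A, b]: 'b' ∈ FIRST(bB)
Entry: A -> bB


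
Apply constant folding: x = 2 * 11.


2 * 11 = 22 at compile time
Optimized: x = 22


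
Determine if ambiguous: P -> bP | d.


right-linear, alternatives start with distinct terminals 'b' vs 'd': unique leftmost derivation
Unambiguous


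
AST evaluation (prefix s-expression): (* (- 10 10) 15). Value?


Evaluate inner: (- 10 10) = 0
Evaluate root: (* 0 15) = 0
Result: 0


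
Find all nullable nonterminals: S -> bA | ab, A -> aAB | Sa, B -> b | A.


A nonterminal is nullable iff some alternative derives ε (directly, or every symbol in it is nullable)
Nullable: {}


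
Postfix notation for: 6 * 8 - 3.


Left to right (same or higher precedence on left)
Postfix: 6 8 * 3 -


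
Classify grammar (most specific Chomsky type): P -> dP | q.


Right-linear: every RHS is a terminal or a terminal followed by one nonterminal
Classification: Type 3 (Regular)


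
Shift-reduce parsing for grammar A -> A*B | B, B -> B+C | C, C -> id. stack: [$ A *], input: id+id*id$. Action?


no handle ('A*' is not any RHS); shift 'id'
Action: shift


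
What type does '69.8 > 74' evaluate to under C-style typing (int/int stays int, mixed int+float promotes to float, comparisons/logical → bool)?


Operand types: float > int
Rule: comparison yields bool
Result type: bool


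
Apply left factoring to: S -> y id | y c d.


Common prefix: 'y'
Factored: S -> y S', S' -> id | c d


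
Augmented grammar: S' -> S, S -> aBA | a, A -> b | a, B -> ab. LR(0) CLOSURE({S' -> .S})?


Start: S' -> .S
For each item with dot before a nonterminal B, add B -> .γ for every B-production
Closure: [S' -> .S, S -> .aBA, S -> .a]


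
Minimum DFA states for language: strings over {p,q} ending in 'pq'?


Track the longest suffix of input matching a prefix of 'pq': 3 classes (prefixes of length 0..2)
Minimal DFA: 3 states


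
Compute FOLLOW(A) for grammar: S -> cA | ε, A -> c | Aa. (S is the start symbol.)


$ ∈ FOLLOW(S). For each A -> αBβ: add FIRST(β)\{ε} to FOLLOW(B); if β nullable, add FOLLOW(A).
FOLLOW(A) = {$, a}


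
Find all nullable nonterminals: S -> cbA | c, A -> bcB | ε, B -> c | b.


A nonterminal is nullable iff some alternative derives ε (directly, or every symbol in it is nullable)
Nullable: {A}


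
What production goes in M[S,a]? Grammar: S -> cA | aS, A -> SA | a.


For [S, a]: 'a' ∈ FIRST(aS)
Entry: S -> aS


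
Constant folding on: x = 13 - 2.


13 - 2 = 11 at compile time
Optimized: x = 11


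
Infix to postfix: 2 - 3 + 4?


Left to right (same or higher precedence on left)
Postfix: 2 3 - 4 +


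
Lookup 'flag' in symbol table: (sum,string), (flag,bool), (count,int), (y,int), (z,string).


Lookup 'flag' → type bool


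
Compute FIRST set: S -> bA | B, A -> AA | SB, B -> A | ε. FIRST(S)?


Per alternative of S: FIRST(bA) = {b}; FIRST(B) = {b, ε}
FIRST(S) = {b, ε}


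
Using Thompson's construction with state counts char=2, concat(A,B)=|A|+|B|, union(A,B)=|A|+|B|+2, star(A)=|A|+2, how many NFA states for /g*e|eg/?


Syntax tree has 4 char leaf(s), 1 union(s), 1 star(s)
chars contribute 4×2 = 8; each union adds +2; each star adds +2
Total: 8 + 2 + 2 = 12 states


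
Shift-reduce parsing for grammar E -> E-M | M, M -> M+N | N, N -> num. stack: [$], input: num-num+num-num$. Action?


no handle on stack; shift 'num'
Action: shift


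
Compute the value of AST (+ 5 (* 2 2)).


Evaluate inner: (* 2 2) = 4
Evaluate root: (+ 5 4) = 9
Result: 9


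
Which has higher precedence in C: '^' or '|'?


'^' is bitwise XOR (level 4); '|' is bitwise OR (level 3)
Higher level binds tighter
'^' has higher precedence than '|'


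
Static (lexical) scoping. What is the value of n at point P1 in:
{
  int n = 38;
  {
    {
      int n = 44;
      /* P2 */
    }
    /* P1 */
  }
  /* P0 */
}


P1's block does not declare n; resolves to the enclosing declaration at depth 0
n = 38


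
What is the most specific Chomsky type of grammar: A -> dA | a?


Right-linear: every RHS is a terminal or a terminal followed by one nonterminal
Classification: Type 3 (Regular)


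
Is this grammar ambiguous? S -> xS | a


right-linear, alternatives start with distinct terminals 'x' vs 'a': unique leftmost derivation
Unambiguous


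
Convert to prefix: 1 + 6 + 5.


left-to-right (same/higher precedence on left): tree is (+ (+ 1 6) 5)
Prefix: + + 1 6 5


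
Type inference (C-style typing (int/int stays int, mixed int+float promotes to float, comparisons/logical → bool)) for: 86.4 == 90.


Operand types: float == int
Rule: comparison yields bool
Result type: bool


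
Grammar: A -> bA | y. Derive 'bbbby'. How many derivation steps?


Derivation: A => bA => bbA => bbbA => bbbbA => bbbby
Steps: 5


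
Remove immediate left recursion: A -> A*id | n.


Left-recursive alternatives: A*id; non-recursive: n
Introduce A': A -> nA', A' -> *idA' | ε


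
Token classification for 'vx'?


Pattern: letter/underscore followed by alphanumerics, not a keyword
Type: IDENTIFIER


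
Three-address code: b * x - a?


Break into single-operator statements:
t1 = b * x
t2 = t1 - a


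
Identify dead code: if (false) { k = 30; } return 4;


condition is constant false, so the whole block is unreachable
Dead: 'if (false) { k = 30; }'


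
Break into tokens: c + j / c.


Scan left to right, longest-match per lexeme
Tokens: ID(c), OP(+), ID(j), OP(/), ID(c)


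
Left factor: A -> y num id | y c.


Common prefix: 'y'
Factored: A -> y A', A' -> num id | c


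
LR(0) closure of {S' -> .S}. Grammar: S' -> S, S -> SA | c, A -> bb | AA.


Start: S' -> .S
For each item with dot before a nonterminal B, add B -> .γ for every B-production
Closure: [S' -> .S, S -> .SA, S -> .c]


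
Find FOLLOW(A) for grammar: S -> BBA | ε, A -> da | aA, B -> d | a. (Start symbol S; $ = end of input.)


$ ∈ FOLLOW(S). For each A -> αBβ: add FIRST(β)\{ε} to FOLLOW(B); if β nullable, add FOLLOW(A).
FOLLOW(A) = {$}


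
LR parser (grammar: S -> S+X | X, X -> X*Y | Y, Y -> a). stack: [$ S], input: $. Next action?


start symbol S on stack, input exhausted
Action: accept


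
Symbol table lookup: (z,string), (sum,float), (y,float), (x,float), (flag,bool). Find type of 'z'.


Lookup 'z' → type string


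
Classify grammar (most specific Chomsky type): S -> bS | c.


Right-linear: every RHS is a terminal or a terminal followed by one nonterminal
Classification: Type 3 (Regular)


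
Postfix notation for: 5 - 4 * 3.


* has higher precedence, evaluate 4*3 first
Postfix: 5 4 3 * -


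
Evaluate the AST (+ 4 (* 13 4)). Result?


Evaluate inner: (* 13 4) = 52
Evaluate root: (+ 4 52) = 56
Result: 56


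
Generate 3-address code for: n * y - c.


Break into single-operator statements:
t1 = n * y
t2 = t1 - c


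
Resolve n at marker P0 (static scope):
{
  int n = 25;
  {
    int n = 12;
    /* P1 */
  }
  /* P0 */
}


n declared in the same block as P0
n = 25


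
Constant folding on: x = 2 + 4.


2 + 4 = 6 at compile time
Optimized: x = 6


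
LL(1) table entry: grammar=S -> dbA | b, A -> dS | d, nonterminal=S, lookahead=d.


For [S, d]: 'd' ∈ FIRST(dbA)
Entry: S -> dbA


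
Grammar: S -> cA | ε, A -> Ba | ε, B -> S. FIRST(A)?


Per alternative of A: FIRST(Ba) = {a, c}; FIRST(ε) = {ε}
FIRST(A) = {a, c, ε}


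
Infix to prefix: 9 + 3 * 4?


'*' binds tighter: tree is (+ 9 (* 3 4))
Prefix: + 9 * 3 4
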